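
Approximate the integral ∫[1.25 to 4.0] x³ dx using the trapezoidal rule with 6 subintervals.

f(x) = x³
a = 1.25, b = 4.0, n = 6
h = (b - a)/n = 0.458333

Trapezoidal rule: (h/2)[f(x₀) + 2f(x₁) + 2f(x₂) + ... + f(xₙ)]

x_0 = 1.2500, f(x_0) = 1.953125, coefficient = 1
x_1 = 1.7083, f(x_1) = 4.985605, coefficient = 2
x_2 = 2.1667, f(x_2) = 10.171296, coefficient = 2
x_3 = 2.6250, f(x_3) = 18.087891, coefficient = 2
x_4 = 3.0833, f(x_4) = 29.313079, coefficient = 2
x_5 = 3.5417, f(x_5) = 44.424552, coefficient = 2
x_6 = 4.0000, f(x_6) = 64.000000, coefficient = 1

I ≈ (0.458333/2) × 279.917969 = 64.147868
Exact value: 63.389648
Error: 0.758219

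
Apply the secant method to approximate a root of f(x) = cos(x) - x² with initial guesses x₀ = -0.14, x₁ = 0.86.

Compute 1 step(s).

f(x) = cos(x) - x²
x₀ = -0.14, x₁ = 0.86

Secant formula: x_{n+1} = x_n - f(x_n)(x_n - x_{n-1})/(f(x_n) - f(x_{n-1}))

Iteration 1:
  f(-0.140000) = 0.970616
  f(0.860000) = -0.087163
  x_2 = 0.860000 - (-0.087163)×(0.860000 - (-0.140000))/(-0.087163 - 0.970616)
       = 0.777599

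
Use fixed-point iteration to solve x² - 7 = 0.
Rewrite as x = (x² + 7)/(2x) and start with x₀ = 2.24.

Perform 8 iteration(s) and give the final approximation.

Equation: x² - 7 = 0
Fixed-point form: x = (x² + 7)/(2x)
x₀ = 2.24

x_1 = g(2.240000) = 2.682500
x_2 = g(2.682500) = 2.646003
x_3 = g(2.646003) = 2.645751
x_4 = g(2.645751) = 2.645751
x_5 = g(2.645751) = 2.645751
x_6 = g(2.645751) = 2.645751
x_7 = g(2.645751) = 2.645751
x_8 = g(2.645751) = 2.645751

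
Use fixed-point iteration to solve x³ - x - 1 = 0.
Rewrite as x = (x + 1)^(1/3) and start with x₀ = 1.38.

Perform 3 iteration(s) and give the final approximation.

Equation: x³ - x - 1 = 0
Fixed-point form: x = (x + 1)^(1/3)
x₀ = 1.38

x_1 = g(1.380000) = 1.335136
x_2 = g(1.335136) = 1.326694
x_3 = g(1.326694) = 1.325093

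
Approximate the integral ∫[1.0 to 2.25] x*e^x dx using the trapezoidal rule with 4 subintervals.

f(x) = x*e^x
a = 1.0, b = 2.25, n = 4
h = (b - a)/n = 0.312500

Trapezoidal rule: (h/2)[f(x₀) + 2f(x₁) + 2f(x₂) + ... + f(xₙ)]

x_0 = 1.0000, f(x_0) = 2.718282, coefficient = 1
x_1 = 1.3125, f(x_1) = 4.876529, coefficient = 2
x_2 = 1.6250, f(x_2) = 8.252431, coefficient = 2
x_3 = 1.9375, f(x_3) = 13.448916, coefficient = 2
x_4 = 2.2500, f(x_4) = 21.347406, coefficient = 1

I ≈ (0.312500/2) × 77.221439 = 12.065850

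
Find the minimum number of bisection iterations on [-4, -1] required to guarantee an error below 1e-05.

We need (b-a)/2^n ≤ 1e-05
(-1 - (-4))/2^n ≤ 1e-05
3/2^n ≤ 1e-05
2^n ≥ 300000
n ≥ log₂(300000) = 18.19
n ≥ 19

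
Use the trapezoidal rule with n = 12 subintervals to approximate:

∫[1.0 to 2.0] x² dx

f(x) = x²
a = 1.0, b = 2.0, n = 12
h = (b - a)/n = 0.083333

Trapezoidal rule: (h/2)[f(x₀) + 2f(x₁) + 2f(x₂) + ... + f(xₙ)]

x_0 = 1.0000, f(x_0) = 1.000000, coefficient = 1
x_1 = 1.0833, f(x_1) = 1.173611, coefficient = 2
x_2 = 1.1667, f(x_2) = 1.361111, coefficient = 2
x_3 = 1.2500, f(x_3) = 1.562500, coefficient = 2
x_4 = 1.3333, f(x_4) = 1.777778, coefficient = 2
x_5 = 1.4167, f(x_5) = 2.006944, coefficient = 2
x_6 = 1.5000, f(x_6) = 2.250000, coefficient = 2
x_7 = 1.5833, f(x_7) = 2.506944, coefficient = 2
x_8 = 1.6667, f(x_8) = 2.777778, coefficient = 2
x_9 = 1.7500, f(x_9) = 3.062500, coefficient = 2
x_10 = 1.8333, f(x_10) = 3.361111, coefficient = 2
x_11 = 1.9167, f(x_11) = 3.673611, coefficient = 2
x_12 = 2.0000, f(x_12) = 4.000000, coefficient = 1

I ≈ (0.083333/2) × 56.027778 = 2.334491
Exact value: 2.333333
Error: 0.001157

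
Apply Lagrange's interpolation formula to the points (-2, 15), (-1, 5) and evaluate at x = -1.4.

Lagrange interpolation formula:
P(x) = Σ yᵢ × Lᵢ(x)
where Lᵢ(x) = Π_{j≠i} (x - xⱼ)/(xᵢ - xⱼ)

L_0(-1.4) = (-1.4 - (-1))/(-2 - (-1)) = 0.400000
L_1(-1.4) = (-1.4 - (-2))/(-1 - (-2)) = 0.600000

P(-1.4) = 15×L_0(-1.4) + 5×L_1(-1.4)
P(-1.4) = 9.000000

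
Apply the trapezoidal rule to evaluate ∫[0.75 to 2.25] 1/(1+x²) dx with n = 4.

f(x) = 1/(1+x²)
a = 0.75, b = 2.25, n = 4
h = (b - a)/n = 0.375000

Trapezoidal rule: (h/2)[f(x₀) + 2f(x₁) + 2f(x₂) + ... + f(xₙ)]

x_0 = 0.7500, f(x_0) = 0.640000, coefficient = 1
x_1 = 1.1250, f(x_1) = 0.441379, coefficient = 2
x_2 = 1.5000, f(x_2) = 0.307692, coefficient = 2
x_3 = 1.8750, f(x_3) = 0.221453, coefficient = 2
x_4 = 2.2500, f(x_4) = 0.164948, coefficient = 1

I ≈ (0.375000/2) × 2.745998 = 0.514875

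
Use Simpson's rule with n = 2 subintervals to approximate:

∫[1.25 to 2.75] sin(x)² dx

f(x) = sin(x)²
a = 1.25, b = 2.75, n = 2
h = (b - a)/n = 0.750000

Simpson's rule: (h/3)[f(x₀) + 4f(x₁) + 2f(x₂) + ... + f(xₙ)]

x_0 = 1.2500, f(x_0) = 0.900572, coefficient = 1
x_1 = 2.0000, f(x_1) = 0.826822, coefficient = 4
x_2 = 2.7500, f(x_2) = 0.145665, coefficient = 1

I ≈ (0.750000/3) × 4.353524 = 1.088381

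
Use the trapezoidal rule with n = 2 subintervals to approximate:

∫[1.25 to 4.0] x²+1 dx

f(x) = x²+1
a = 1.25, b = 4.0, n = 2
h = (b - a)/n = 1.375000

Trapezoidal rule: (h/2)[f(x₀) + 2f(x₁) + 2f(x₂) + ... + f(xₙ)]

x_0 = 1.2500, f(x_0) = 2.562500, coefficient = 1
x_1 = 2.6250, f(x_1) = 7.890625, coefficient = 2
x_2 = 4.0000, f(x_2) = 17.000000, coefficient = 1

I ≈ (1.375000/2) × 35.343750 = 24.298828
Exact value: 23.432292
Error: 0.866536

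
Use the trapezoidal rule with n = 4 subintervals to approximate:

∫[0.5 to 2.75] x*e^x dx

f(x) = x*e^x
a = 0.5, b = 2.75, n = 4
h = (b - a)/n = 0.562500

Trapezoidal rule: (h/2)[f(x₀) + 2f(x₁) + 2f(x₂) + ... + f(xₙ)]

x_0 = 0.5000, f(x_0) = 0.824361, coefficient = 1
x_1 = 1.0625, f(x_1) = 3.074446, coefficient = 2
x_2 = 1.6250, f(x_2) = 8.252431, coefficient = 2
x_3 = 2.1875, f(x_3) = 19.496975, coefficient = 2
x_4 = 2.7500, f(x_4) = 43.017238, coefficient = 1

I ≈ (0.562500/2) × 105.489302 = 29.668866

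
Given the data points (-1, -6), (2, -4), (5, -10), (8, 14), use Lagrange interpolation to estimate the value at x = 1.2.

Lagrange interpolation formula:
P(x) = Σ yᵢ × Lᵢ(x)
where Lᵢ(x) = Π_{j≠i} (x - xⱼ)/(xᵢ - xⱼ)

L_0(1.2) = (1.2 - 2)/(-1 - 2) × (1.2 - 5)/(-1 - 5) × (1.2 - 8)/(-1 - 8) = 0.127605
L_1(1.2) = (1.2 - (-1))/(2 - (-1)) × (1.2 - 5)/(2 - 5) × (1.2 - 8)/(2 - 8) = 1.052741
L_2(1.2) = (1.2 - (-1))/(5 - (-1)) × (1.2 - 2)/(5 - 2) × (1.2 - 8)/(5 - 8) = -0.221630
L_3(1.2) = (1.2 - (-1))/(8 - (-1)) × (1.2 - 2)/(8 - 2) × (1.2 - 5)/(8 - 5) = 0.041284

P(1.2) = (-6)×L_0(1.2) + (-4)×L_1(1.2) + (-10)×L_2(1.2) + 14×L_3(1.2)
P(1.2) = -2.182321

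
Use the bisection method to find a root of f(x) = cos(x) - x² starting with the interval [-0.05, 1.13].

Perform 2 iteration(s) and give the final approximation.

f(x) = cos(x) - x²
Initial interval: [-0.05, 1.13]

Iteration 1:
  c_1 = (-0.050000 + 1.130000)/2 = 0.540000
  f(c_1) = f(0.540000) = 0.566109
  f(a) × f(c) ≥ 0, new interval: [0.540000, 1.130000]
Iteration 2:
  c_2 = (0.540000 + 1.130000)/2 = 0.835000
  f(c_2) = f(0.835000) = -0.026047
  f(a) × f(c) < 0, new interval: [0.540000, 0.835000]

After 2 iteration(s), the approximation is c_2 = 0.835000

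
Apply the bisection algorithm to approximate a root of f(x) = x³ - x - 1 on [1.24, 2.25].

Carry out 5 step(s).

f(x) = x³ - x - 1
Initial interval: [1.24, 2.25]

Iteration 1:
  c_1 = (1.240000 + 2.250000)/2 = 1.745000
  f(c_1) = f(1.745000) = 2.568569
  f(a) × f(c) < 0, new interval: [1.240000, 1.745000]
Iteration 2:
  c_2 = (1.240000 + 1.745000)/2 = 1.492500
  f(c_2) = f(1.492500) = 0.832128
  f(a) × f(c) < 0, new interval: [1.240000, 1.492500]
Iteration 3:
  c_3 = (1.240000 + 1.492500)/2 = 1.366250
  f(c_3) = f(1.366250) = 0.184046
  f(a) × f(c) < 0, new interval: [1.240000, 1.366250]
Iteration 4:
  c_4 = (1.240000 + 1.366250)/2 = 1.303125
  f(c_4) = f(1.303125) = -0.090243
  f(a) × f(c) ≥ 0, new interval: [1.303125, 1.366250]
Iteration 5:
  c_5 = (1.303125 + 1.366250)/2 = 1.334688
  f(c_5) = f(1.334688) = 0.042912
  f(a) × f(c) < 0, new interval: [1.303125, 1.334688]

After 5 iteration(s), the approximation is c_5 = 1.334688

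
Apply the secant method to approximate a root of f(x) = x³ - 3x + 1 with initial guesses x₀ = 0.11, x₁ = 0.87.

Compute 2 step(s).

f(x) = x³ - 3x + 1
x₀ = 0.11, x₁ = 0.87

Secant formula: x_{n+1} = x_n - f(x_n)(x_n - x_{n-1})/(f(x_n) - f(x_{n-1}))

Iteration 1:
  f(0.110000) = 0.671331
  f(0.870000) = -0.951497
  x_2 = 0.870000 - (-0.951497)×(0.870000 - 0.110000)/(-0.951497 - 0.671331)
       = 0.424397
Iteration 2:
  f(0.870000) = -0.951497
  f(0.424397) = -0.196751
  x_3 = 0.424397 - (-0.196751)×(0.424397 - 0.870000)/(-0.196751 - (-0.951497))
       = 0.308235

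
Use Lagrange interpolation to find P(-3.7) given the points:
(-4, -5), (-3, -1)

Lagrange interpolation formula:
P(x) = Σ yᵢ × Lᵢ(x)
where Lᵢ(x) = Π_{j≠i} (x - xⱼ)/(xᵢ - xⱼ)

L_0(-3.7) = (-3.7 - (-3))/(-4 - (-3)) = 0.700000
L_1(-3.7) = (-3.7 - (-4))/(-3 - (-4)) = 0.300000

P(-3.7) = (-5)×L_0(-3.7) + (-1)×L_1(-3.7)
P(-3.7) = -3.800000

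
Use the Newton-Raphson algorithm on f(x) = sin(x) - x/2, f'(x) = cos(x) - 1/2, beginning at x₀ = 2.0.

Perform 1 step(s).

f(x) = sin(x) - x/2
f'(x) = cos(x) - 1/2
x₀ = 2.0

Newton-Raphson formula: x_{n+1} = x_n - f(x_n)/f'(x_n)

Iteration 1:
  f(2.000000) = -0.090703
  f'(2.000000) = -0.916147
  x_1 = 2.000000 - (-0.090703)/(-0.916147) = 1.900996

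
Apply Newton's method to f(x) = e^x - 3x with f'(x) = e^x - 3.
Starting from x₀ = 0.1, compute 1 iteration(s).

f(x) = e^x - 3x
f'(x) = e^x - 3
x₀ = 0.1

Newton-Raphson formula: x_{n+1} = x_n - f(x_n)/f'(x_n)

Iteration 1:
  f(0.100000) = 0.805171
  f'(0.100000) = -1.894829
  x_1 = 0.100000 - 0.805171/(-1.894829) = 0.524931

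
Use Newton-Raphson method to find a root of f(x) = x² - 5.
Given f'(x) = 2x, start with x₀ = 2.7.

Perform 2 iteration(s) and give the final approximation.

f(x) = x² - 5
f'(x) = 2x
x₀ = 2.7

Newton-Raphson formula: x_{n+1} = x_n - f(x_n)/f'(x_n)

Iteration 1:
  f(2.700000) = 2.290000
  f'(2.700000) = 5.400000
  x_1 = 2.700000 - 2.290000/5.400000 = 2.275926
Iteration 2:
  f(2.275926) = 0.179839
  f'(2.275926) = 4.551852
  x_2 = 2.275926 - 0.179839/4.551852 = 2.236417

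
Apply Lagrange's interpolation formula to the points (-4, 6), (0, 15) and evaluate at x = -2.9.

Lagrange interpolation formula:
P(x) = Σ yᵢ × Lᵢ(x)
where Lᵢ(x) = Π_{j≠i} (x - xⱼ)/(xᵢ - xⱼ)

L_0(-2.9) = (-2.9 - 0)/(-4 - 0) = 0.725000
L_1(-2.9) = (-2.9 - (-4))/(0 - (-4)) = 0.275000

P(-2.9) = 6×L_0(-2.9) + 15×L_1(-2.9)
P(-2.9) = 8.475000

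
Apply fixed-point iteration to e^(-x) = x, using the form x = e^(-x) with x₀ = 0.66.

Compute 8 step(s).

Equation: e^(-x) = x
Fixed-point form: x = e^(-x)
x₀ = 0.66

x_1 = g(0.660000) = 0.516851
x_2 = g(0.516851) = 0.596395
x_3 = g(0.596395) = 0.550793
x_4 = g(0.550793) = 0.576492
x_5 = g(0.576492) = 0.561866
x_6 = g(0.561866) = 0.570144
x_7 = g(0.570144) = 0.565444
x_8 = g(0.565444) = 0.568108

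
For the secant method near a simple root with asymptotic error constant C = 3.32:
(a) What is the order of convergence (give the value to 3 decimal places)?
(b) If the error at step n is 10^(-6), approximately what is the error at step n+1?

(a) Secant method has superlinear convergence with order φ = (1+√5)/2 ≈ 1.618.
    This means |e_{n+1}| ≈ C|e_n|^1.618.

(b) With |e_n| = 10^(-6) and C = 3.32:
    |e_{n+1}| ≈ 3.32 × (10^(-6))^1.618 = 3.32 × 10^(-9.71)

(a) ≈ 1.618 (golden ratio); (b) |e_{n+1}| ≈ 6.500e-10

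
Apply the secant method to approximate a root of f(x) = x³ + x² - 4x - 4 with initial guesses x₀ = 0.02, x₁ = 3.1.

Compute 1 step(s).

f(x) = x³ + x² - 4x - 4
x₀ = 0.02, x₁ = 3.1

Secant formula: x_{n+1} = x_n - f(x_n)(x_n - x_{n-1})/(f(x_n) - f(x_{n-1}))

Iteration 1:
  f(0.020000) = -4.079592
  f(3.100000) = 23.001000
  x_2 = 3.100000 - 23.001000×(3.100000 - 0.020000)/(23.001000 - (-4.079592))
       = 0.483991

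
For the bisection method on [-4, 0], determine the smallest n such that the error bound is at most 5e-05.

We need (b-a)/2^n ≤ 5e-05
(0 - (-4))/2^n ≤ 5e-05
4/2^n ≤ 5e-05
2^n ≥ 80000
n ≥ log₂(80000) = 16.29
n ≥ 17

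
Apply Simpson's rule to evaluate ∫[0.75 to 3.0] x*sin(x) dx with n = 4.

f(x) = x*sin(x)
a = 0.75, b = 3.0, n = 4
h = (b - a)/n = 0.562500

Simpson's rule: (h/3)[f(x₀) + 4f(x₁) + 2f(x₂) + ... + f(xₙ)]

x_0 = 0.7500, f(x_0) = 0.511229, coefficient = 1
x_1 = 1.3125, f(x_1) = 1.268960, coefficient = 4
x_2 = 1.8750, f(x_2) = 1.788911, coefficient = 2
x_3 = 2.4375, f(x_3) = 1.577897, coefficient = 4
x_4 = 3.0000, f(x_4) = 0.423360, coefficient = 1

I ≈ (0.562500/3) × 15.899840 = 2.981220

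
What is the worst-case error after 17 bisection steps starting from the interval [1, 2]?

Bisection error bound: |error| ≤ (b-a)/2^n
|error| ≤ (2 - 1)/2^17 = 1/2^17
|error| ≤ 0.0000076294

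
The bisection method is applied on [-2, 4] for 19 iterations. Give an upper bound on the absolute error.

Bisection error bound: |error| ≤ (b-a)/2^n
|error| ≤ (4 - (-2))/2^19 = 6/2^19
|error| ≤ 0.0000114441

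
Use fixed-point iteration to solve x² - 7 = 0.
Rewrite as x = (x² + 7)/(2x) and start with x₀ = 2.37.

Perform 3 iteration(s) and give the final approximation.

Equation: x² - 7 = 0
Fixed-point form: x = (x² + 7)/(2x)
x₀ = 2.37

x_1 = g(2.370000) = 2.661793
x_2 = g(2.661793) = 2.645800
x_3 = g(2.645800) = 2.645751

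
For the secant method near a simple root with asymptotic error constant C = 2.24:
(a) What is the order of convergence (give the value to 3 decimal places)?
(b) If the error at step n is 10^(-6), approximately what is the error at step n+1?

(a) Secant method has superlinear convergence with order φ = (1+√5)/2 ≈ 1.618.
    This means |e_{n+1}| ≈ C|e_n|^1.618.

(b) With |e_n| = 10^(-6) and C = 2.24:
    |e_{n+1}| ≈ 2.24 × (10^(-6))^1.618 = 2.24 × 10^(-9.71)

(a) ≈ 1.618 (golden ratio); (b) |e_{n+1}| ≈ 4.386e-10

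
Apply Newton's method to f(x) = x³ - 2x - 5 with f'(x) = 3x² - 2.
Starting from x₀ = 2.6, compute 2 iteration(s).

f(x) = x³ - 2x - 5
f'(x) = 3x² - 2
x₀ = 2.6

Newton-Raphson formula: x_{n+1} = x_n - f(x_n)/f'(x_n)

Iteration 1:
  f(2.600000) = 7.376000
  f'(2.600000) = 18.280000
  x_1 = 2.600000 - 7.376000/18.280000 = 2.196499
Iteration 2:
  f(2.196499) = 1.204247
  f'(2.196499) = 12.473822
  x_2 = 2.196499 - 1.204247/12.473822 = 2.099957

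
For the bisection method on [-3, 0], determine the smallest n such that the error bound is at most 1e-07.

We need (b-a)/2^n ≤ 1e-07
(0 - (-3))/2^n ≤ 1e-07
3/2^n ≤ 1e-07
2^n ≥ 30000000
n ≥ log₂(30000000) = 24.84
n ≥ 25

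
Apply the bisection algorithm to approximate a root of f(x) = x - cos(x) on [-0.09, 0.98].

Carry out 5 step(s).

f(x) = x - cos(x)
Initial interval: [-0.09, 0.98]

Iteration 1:
  c_1 = (-0.090000 + 0.980000)/2 = 0.445000
  f(c_1) = f(0.445000) = -0.457611
  f(a) × f(c) ≥ 0, new interval: [0.445000, 0.980000]
Iteration 2:
  c_2 = (0.445000 + 0.980000)/2 = 0.712500
  f(c_2) = f(0.712500) = -0.044230
  f(a) × f(c) ≥ 0, new interval: [0.712500, 0.980000]
Iteration 3:
  c_3 = (0.712500 + 0.980000)/2 = 0.846250
  f(c_3) = f(0.846250) = 0.183454
  f(a) × f(c) < 0, new interval: [0.712500, 0.846250]
Iteration 4:
  c_4 = (0.712500 + 0.846250)/2 = 0.779375
  f(c_4) = f(0.779375) = 0.068022
  f(a) × f(c) < 0, new interval: [0.712500, 0.779375]
Iteration 5:
  c_5 = (0.712500 + 0.779375)/2 = 0.745937
  f(c_5) = f(0.745937) = 0.011486
  f(a) × f(c) < 0, new interval: [0.712500, 0.745937]

After 5 iteration(s), the approximation is c_5 = 0.745937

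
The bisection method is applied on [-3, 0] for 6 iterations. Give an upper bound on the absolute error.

Bisection error bound: |error| ≤ (b-a)/2^n
|error| ≤ (0 - (-3))/2^6 = 3/2^6
|error| ≤ 0.0468750000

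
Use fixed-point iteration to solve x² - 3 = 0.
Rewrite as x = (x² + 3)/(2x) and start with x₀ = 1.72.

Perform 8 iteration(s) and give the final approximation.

Equation: x² - 3 = 0
Fixed-point form: x = (x² + 3)/(2x)
x₀ = 1.72

x_1 = g(1.720000) = 1.732093
x_2 = g(1.732093) = 1.732051
x_3 = g(1.732051) = 1.732051
x_4 = g(1.732051) = 1.732051
x_5 = g(1.732051) = 1.732051
x_6 = g(1.732051) = 1.732051
x_7 = g(1.732051) = 1.732051
x_8 = g(1.732051) = 1.732051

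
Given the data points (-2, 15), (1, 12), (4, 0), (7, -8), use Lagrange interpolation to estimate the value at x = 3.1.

Lagrange interpolation formula:
P(x) = Σ yᵢ × Lᵢ(x)
where Lᵢ(x) = Π_{j≠i} (x - xⱼ)/(xᵢ - xⱼ)

L_0(3.1) = (3.1 - 1)/(-2 - 1) × (3.1 - 4)/(-2 - 4) × (3.1 - 7)/(-2 - 7) = -0.045500
L_1(3.1) = (3.1 - (-2))/(1 - (-2)) × (3.1 - 4)/(1 - 4) × (3.1 - 7)/(1 - 7) = 0.331500
L_2(3.1) = (3.1 - (-2))/(4 - (-2)) × (3.1 - 1)/(4 - 1) × (3.1 - 7)/(4 - 7) = 0.773500
L_3(3.1) = (3.1 - (-2))/(7 - (-2)) × (3.1 - 1)/(7 - 1) × (3.1 - 4)/(7 - 4) = -0.059500

P(3.1) = 15×L_0(3.1) + 12×L_1(3.1) + 0×L_2(3.1) + (-8)×L_3(3.1)
P(3.1) = 3.771500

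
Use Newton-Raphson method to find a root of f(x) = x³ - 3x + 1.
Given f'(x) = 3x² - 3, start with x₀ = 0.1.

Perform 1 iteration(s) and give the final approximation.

f(x) = x³ - 3x + 1
f'(x) = 3x² - 3
x₀ = 0.1

Newton-Raphson formula: x_{n+1} = x_n - f(x_n)/f'(x_n)

Iteration 1:
  f(0.100000) = 0.701000
  f'(0.100000) = -2.970000
  x_1 = 0.100000 - 0.701000/(-2.970000) = 0.336027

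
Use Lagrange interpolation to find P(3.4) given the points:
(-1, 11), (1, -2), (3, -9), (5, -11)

Lagrange interpolation formula:
P(x) = Σ yᵢ × Lᵢ(x)
where Lᵢ(x) = Π_{j≠i} (x - xⱼ)/(xᵢ - xⱼ)

L_0(3.4) = (3.4 - 1)/(-1 - 1) × (3.4 - 3)/(-1 - 3) × (3.4 - 5)/(-1 - 5) = 0.032000
L_1(3.4) = (3.4 - (-1))/(1 - (-1)) × (3.4 - 3)/(1 - 3) × (3.4 - 5)/(1 - 5) = -0.176000
L_2(3.4) = (3.4 - (-1))/(3 - (-1)) × (3.4 - 1)/(3 - 1) × (3.4 - 5)/(3 - 5) = 1.056000
L_3(3.4) = (3.4 - (-1))/(5 - (-1)) × (3.4 - 1)/(5 - 1) × (3.4 - 3)/(5 - 3) = 0.088000

P(3.4) = 11×L_0(3.4) + (-2)×L_1(3.4) + (-9)×L_2(3.4) + (-11)×L_3(3.4)
P(3.4) = -9.768000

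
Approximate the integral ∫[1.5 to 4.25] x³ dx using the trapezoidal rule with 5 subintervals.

f(x) = x³
a = 1.5, b = 4.25, n = 5
h = (b - a)/n = 0.550000

Trapezoidal rule: (h/2)[f(x₀) + 2f(x₁) + 2f(x₂) + ... + f(xₙ)]

x_0 = 1.5000, f(x_0) = 3.375000, coefficient = 1
x_1 = 2.0500, f(x_1) = 8.615125, coefficient = 2
x_2 = 2.6000, f(x_2) = 17.576000, coefficient = 2
x_3 = 3.1500, f(x_3) = 31.255875, coefficient = 2
x_4 = 3.7000, f(x_4) = 50.653000, coefficient = 2
x_5 = 4.2500, f(x_5) = 76.765625, coefficient = 1

I ≈ (0.550000/2) × 296.340625 = 81.493672
Exact value: 80.297852
Error: 1.195820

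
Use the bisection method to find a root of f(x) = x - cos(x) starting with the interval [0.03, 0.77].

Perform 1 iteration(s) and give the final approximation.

f(x) = x - cos(x)
Initial interval: [0.03, 0.77]

Iteration 1:
  c_1 = (0.030000 + 0.770000)/2 = 0.400000
  f(c_1) = f(0.400000) = -0.521061
  f(a) × f(c) ≥ 0, new interval: [0.400000, 0.770000]

After 1 iteration(s), the approximation is c_1 = 0.400000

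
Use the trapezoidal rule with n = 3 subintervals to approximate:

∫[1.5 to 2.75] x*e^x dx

f(x) = x*e^x
a = 1.5, b = 2.75, n = 3
h = (b - a)/n = 0.416667

Trapezoidal rule: (h/2)[f(x₀) + 2f(x₁) + 2f(x₂) + ... + f(xₙ)]

x_0 = 1.5000, f(x_0) = 6.722534, coefficient = 1
x_1 = 1.9167, f(x_1) = 13.029998, coefficient = 2
x_2 = 2.3333, f(x_2) = 24.061937, coefficient = 2
x_3 = 2.7500, f(x_3) = 43.017238, coefficient = 1

I ≈ (0.416667/2) × 123.923640 = 25.817425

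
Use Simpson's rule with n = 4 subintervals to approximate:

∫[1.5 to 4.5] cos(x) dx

f(x) = cos(x)
a = 1.5, b = 4.5, n = 4
h = (b - a)/n = 0.750000

Simpson's rule: (h/3)[f(x₀) + 4f(x₁) + 2f(x₂) + ... + f(xₙ)]

x_0 = 1.5000, f(x_0) = 0.070737, coefficient = 1
x_1 = 2.2500, f(x_1) = -0.628174, coefficient = 4
x_2 = 3.0000, f(x_2) = -0.989992, coefficient = 2
x_3 = 3.7500, f(x_3) = -0.820559, coefficient = 4
x_4 = 4.5000, f(x_4) = -0.210796, coefficient = 1

I ≈ (0.750000/3) × -7.914976 = -1.978744
Exact value: -1.975025
Error: 0.003719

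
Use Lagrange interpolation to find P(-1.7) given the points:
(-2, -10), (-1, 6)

Lagrange interpolation formula:
P(x) = Σ yᵢ × Lᵢ(x)
where Lᵢ(x) = Π_{j≠i} (x - xⱼ)/(xᵢ - xⱼ)

L_0(-1.7) = (-1.7 - (-1))/(-2 - (-1)) = 0.700000
L_1(-1.7) = (-1.7 - (-2))/(-1 - (-2)) = 0.300000

P(-1.7) = (-10)×L_0(-1.7) + 6×L_1(-1.7)
P(-1.7) = -5.200000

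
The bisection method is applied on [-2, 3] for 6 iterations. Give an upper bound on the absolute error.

Bisection error bound: |error| ≤ (b-a)/2^n
|error| ≤ (3 - (-2))/2^6 = 5/2^6
|error| ≤ 0.0781250000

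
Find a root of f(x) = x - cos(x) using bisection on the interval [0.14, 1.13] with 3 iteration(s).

f(x) = x - cos(x)
Initial interval: [0.14, 1.13]

Iteration 1:
  c_1 = (0.140000 + 1.130000)/2 = 0.635000
  f(c_1) = f(0.635000) = -0.170072
  f(a) × f(c) ≥ 0, new interval: [0.635000, 1.130000]
Iteration 2:
  c_2 = (0.635000 + 1.130000)/2 = 0.882500
  f(c_2) = f(0.882500) = 0.247278
  f(a) × f(c) < 0, new interval: [0.635000, 0.882500]
Iteration 3:
  c_3 = (0.635000 + 0.882500)/2 = 0.758750
  f(c_3) = f(0.758750) = 0.033053
  f(a) × f(c) < 0, new interval: [0.635000, 0.758750]

After 3 iteration(s), the approximation is c_3 = 0.758750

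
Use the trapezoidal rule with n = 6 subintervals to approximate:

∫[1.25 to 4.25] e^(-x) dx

f(x) = e^(-x)
a = 1.25, b = 4.25, n = 6
h = (b - a)/n = 0.500000

Trapezoidal rule: (h/2)[f(x₀) + 2f(x₁) + 2f(x₂) + ... + f(xₙ)]

x_0 = 1.2500, f(x_0) = 0.286505, coefficient = 1
x_1 = 1.7500, f(x_1) = 0.173774, coefficient = 2
x_2 = 2.2500, f(x_2) = 0.105399, coefficient = 2
x_3 = 2.7500, f(x_3) = 0.063928, coefficient = 2
x_4 = 3.2500, f(x_4) = 0.038774, coefficient = 2
x_5 = 3.7500, f(x_5) = 0.023518, coefficient = 2
x_6 = 4.2500, f(x_6) = 0.014264, coefficient = 1

I ≈ (0.500000/2) × 1.111555 = 0.277889
Exact value: 0.272241
Error: 0.005648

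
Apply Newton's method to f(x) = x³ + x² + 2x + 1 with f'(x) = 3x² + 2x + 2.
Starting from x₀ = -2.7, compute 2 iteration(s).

f(x) = x³ + x² + 2x + 1
f'(x) = 3x² + 2x + 2
x₀ = -2.7

Newton-Raphson formula: x_{n+1} = x_n - f(x_n)/f'(x_n)

Iteration 1:
  f(-2.700000) = -16.793000
  f'(-2.700000) = 18.470000
  x_1 = -2.700000 - (-16.793000)/18.470000 = -1.790796
Iteration 2:
  f(-1.790796) = -5.117635
  f'(-1.790796) = 8.039258
  x_2 = -1.790796 - (-5.117635)/8.039258 = -1.154215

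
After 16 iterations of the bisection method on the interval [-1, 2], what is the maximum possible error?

Bisection error bound: |error| ≤ (b-a)/2^n
|error| ≤ (2 - (-1))/2^16 = 3/2^16
|error| ≤ 0.0000457764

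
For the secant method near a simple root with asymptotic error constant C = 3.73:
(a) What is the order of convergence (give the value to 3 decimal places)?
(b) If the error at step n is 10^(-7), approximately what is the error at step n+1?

(a) Secant method has superlinear convergence with order φ = (1+√5)/2 ≈ 1.618.
    This means |e_{n+1}| ≈ C|e_n|^1.618.

(b) With |e_n| = 10^(-7) and C = 3.73:
    |e_{n+1}| ≈ 3.73 × (10^(-7))^1.618 = 3.73 × 10^(-11.33)

(a) ≈ 1.618 (golden ratio); (b) |e_{n+1}| ≈ 1.760e-11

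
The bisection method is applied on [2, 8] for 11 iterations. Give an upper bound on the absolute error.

Bisection error bound: |error| ≤ (b-a)/2^n
|error| ≤ (8 - 2)/2^11 = 6/2^11
|error| ≤ 0.0029296875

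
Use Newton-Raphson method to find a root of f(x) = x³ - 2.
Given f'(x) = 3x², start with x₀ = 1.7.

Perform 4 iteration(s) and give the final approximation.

f(x) = x³ - 2
f'(x) = 3x²
x₀ = 1.7

Newton-Raphson formula: x_{n+1} = x_n - f(x_n)/f'(x_n)

Iteration 1:
  f(1.700000) = 2.913000
  f'(1.700000) = 8.670000
  x_1 = 1.700000 - 2.913000/8.670000 = 1.364014
Iteration 2:
  f(1.364014) = 0.537794
  f'(1.364014) = 5.581601
  x_2 = 1.364014 - 0.537794/5.581601 = 1.267663
Iteration 3:
  f(1.267663) = 0.037094
  f'(1.267663) = 4.820906
  x_3 = 1.267663 - 0.037094/4.820906 = 1.259968
Iteration 4:
  f(1.259968) = 0.000225
  f'(1.259968) = 4.762560
  x_4 = 1.259968 - 0.000225/4.762560 = 1.259921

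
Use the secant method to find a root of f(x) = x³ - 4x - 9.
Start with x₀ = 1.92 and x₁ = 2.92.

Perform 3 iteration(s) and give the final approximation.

f(x) = x³ - 4x - 9
x₀ = 1.92, x₁ = 2.92

Secant formula: x_{n+1} = x_n - f(x_n)(x_n - x_{n-1})/(f(x_n) - f(x_{n-1}))

Iteration 1:
  f(1.920000) = -9.602112
  f(2.920000) = 4.217088
  x_2 = 2.920000 - 4.217088×(2.920000 - 1.920000)/(4.217088 - (-9.602112))
       = 2.614838
Iteration 2:
  f(2.920000) = 4.217088
  f(2.614838) = -1.580709
  x_3 = 2.614838 - (-1.580709)×(2.614838 - 2.920000)/(-1.580709 - 4.217088)
       = 2.698038
Iteration 3:
  f(2.614838) = -1.580709
  f(2.698038) = -0.152037
  x_4 = 2.698038 - (-0.152037)×(2.698038 - 2.614838)/(-0.152037 - (-1.580709))
       = 2.706892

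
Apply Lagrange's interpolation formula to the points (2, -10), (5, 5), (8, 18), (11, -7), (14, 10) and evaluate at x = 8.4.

Lagrange interpolation formula:
P(x) = Σ yᵢ × Lᵢ(x)
where Lᵢ(x) = Π_{j≠i} (x - xⱼ)/(xᵢ - xⱼ)

L_0(8.4) = (8.4 - 5)/(2 - 5) × (8.4 - 8)/(2 - 8) × (8.4 - 11)/(2 - 11) × (8.4 - 14)/(2 - 14) = 0.010186
L_1(8.4) = (8.4 - 2)/(5 - 2) × (8.4 - 8)/(5 - 8) × (8.4 - 11)/(5 - 11) × (8.4 - 14)/(5 - 14) = -0.076695
L_2(8.4) = (8.4 - 2)/(8 - 2) × (8.4 - 5)/(8 - 5) × (8.4 - 11)/(8 - 11) × (8.4 - 14)/(8 - 14) = 0.977857
L_3(8.4) = (8.4 - 2)/(11 - 2) × (8.4 - 5)/(11 - 5) × (8.4 - 8)/(11 - 8) × (8.4 - 14)/(11 - 14) = 0.100293
L_4(8.4) = (8.4 - 2)/(14 - 2) × (8.4 - 5)/(14 - 5) × (8.4 - 8)/(14 - 8) × (8.4 - 11)/(14 - 11) = -0.011641

P(8.4) = (-10)×L_0(8.4) + 5×L_1(8.4) + 18×L_2(8.4) + (-7)×L_3(8.4) + 10×L_4(8.4)
P(8.4) = 16.297626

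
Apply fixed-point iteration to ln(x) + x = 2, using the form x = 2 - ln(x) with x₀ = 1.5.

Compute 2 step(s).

Equation: ln(x) + x = 2
Fixed-point form: x = 2 - ln(x)
x₀ = 1.5

x_1 = g(1.500000) = 1.594535
x_2 = g(1.594535) = 1.533418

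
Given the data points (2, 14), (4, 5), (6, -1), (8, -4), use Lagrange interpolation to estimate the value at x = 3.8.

Lagrange interpolation formula:
P(x) = Σ yᵢ × Lᵢ(x)
where Lᵢ(x) = Π_{j≠i} (x - xⱼ)/(xᵢ - xⱼ)

L_0(3.8) = (3.8 - 4)/(2 - 4) × (3.8 - 6)/(2 - 6) × (3.8 - 8)/(2 - 8) = 0.038500
L_1(3.8) = (3.8 - 2)/(4 - 2) × (3.8 - 6)/(4 - 6) × (3.8 - 8)/(4 - 8) = 1.039500
L_2(3.8) = (3.8 - 2)/(6 - 2) × (3.8 - 4)/(6 - 4) × (3.8 - 8)/(6 - 8) = -0.094500
L_3(3.8) = (3.8 - 2)/(8 - 2) × (3.8 - 4)/(8 - 4) × (3.8 - 6)/(8 - 6) = 0.016500

P(3.8) = 14×L_0(3.8) + 5×L_1(3.8) + (-1)×L_2(3.8) + (-4)×L_3(3.8)
P(3.8) = 5.765000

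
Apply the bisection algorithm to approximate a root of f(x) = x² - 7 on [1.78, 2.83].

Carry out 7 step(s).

f(x) = x² - 7
Initial interval: [1.78, 2.83]

Iteration 1:
  c_1 = (1.780000 + 2.830000)/2 = 2.305000
  f(c_1) = f(2.305000) = -1.686975
  f(a) × f(c) ≥ 0, new interval: [2.305000, 2.830000]
Iteration 2:
  c_2 = (2.305000 + 2.830000)/2 = 2.567500
  f(c_2) = f(2.567500) = -0.407944
  f(a) × f(c) ≥ 0, new interval: [2.567500, 2.830000]
Iteration 3:
  c_3 = (2.567500 + 2.830000)/2 = 2.698750
  f(c_3) = f(2.698750) = 0.283252
  f(a) × f(c) < 0, new interval: [2.567500, 2.698750]
Iteration 4:
  c_4 = (2.567500 + 2.698750)/2 = 2.633125
  f(c_4) = f(2.633125) = -0.066653
  f(a) × f(c) ≥ 0, new interval: [2.633125, 2.698750]
Iteration 5:
  c_5 = (2.633125 + 2.698750)/2 = 2.665938
  f(c_5) = f(2.665938) = 0.107223
  f(a) × f(c) < 0, new interval: [2.633125, 2.665938]
Iteration 6:
  c_6 = (2.633125 + 2.665938)/2 = 2.649531
  f(c_6) = f(2.649531) = 0.020016
  f(a) × f(c) < 0, new interval: [2.633125, 2.649531]
Iteration 7:
  c_7 = (2.633125 + 2.649531)/2 = 2.641328
  f(c_7) = f(2.641328) = -0.023386
  f(a) × f(c) ≥ 0, new interval: [2.641328, 2.649531]

After 7 iteration(s), the approximation is c_7 = 2.641328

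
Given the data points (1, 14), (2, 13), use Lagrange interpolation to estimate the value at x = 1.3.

Lagrange interpolation formula:
P(x) = Σ yᵢ × Lᵢ(x)
where Lᵢ(x) = Π_{j≠i} (x - xⱼ)/(xᵢ - xⱼ)

L_0(1.3) = (1.3 - 2)/(1 - 2) = 0.700000
L_1(1.3) = (1.3 - 1)/(2 - 1) = 0.300000

P(1.3) = 14×L_0(1.3) + 13×L_1(1.3)
P(1.3) = 13.700000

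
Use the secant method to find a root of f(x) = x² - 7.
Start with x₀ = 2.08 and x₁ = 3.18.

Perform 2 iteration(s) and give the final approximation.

f(x) = x² - 7
x₀ = 2.08, x₁ = 3.18

Secant formula: x_{n+1} = x_n - f(x_n)(x_n - x_{n-1})/(f(x_n) - f(x_{n-1}))

Iteration 1:
  f(2.080000) = -2.673600
  f(3.180000) = 3.112400
  x_2 = 3.180000 - 3.112400×(3.180000 - 2.080000)/(3.112400 - (-2.673600))
       = 2.588289
Iteration 2:
  f(3.180000) = 3.112400
  f(2.588289) = -0.300760
  x_3 = 2.588289 - (-0.300760)×(2.588289 - 3.180000)/(-0.300760 - 3.112400)
       = 2.640429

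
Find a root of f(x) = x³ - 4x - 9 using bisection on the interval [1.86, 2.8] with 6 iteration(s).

f(x) = x³ - 4x - 9
Initial interval: [1.86, 2.8]

Iteration 1:
  c_1 = (1.860000 + 2.800000)/2 = 2.330000
  f(c_1) = f(2.330000) = -5.670663
  f(a) × f(c) ≥ 0, new interval: [2.330000, 2.800000]
Iteration 2:
  c_2 = (2.330000 + 2.800000)/2 = 2.565000
  f(c_2) = f(2.565000) = -2.384288
  f(a) × f(c) ≥ 0, new interval: [2.565000, 2.800000]
Iteration 3:
  c_3 = (2.565000 + 2.800000)/2 = 2.682500
  f(c_3) = f(2.682500) = -0.427250
  f(a) × f(c) ≥ 0, new interval: [2.682500, 2.800000]
Iteration 4:
  c_4 = (2.682500 + 2.800000)/2 = 2.741250
  f(c_4) = f(2.741250) = 0.633990
  f(a) × f(c) < 0, new interval: [2.682500, 2.741250]
Iteration 5:
  c_5 = (2.682500 + 2.741250)/2 = 2.711875
  f(c_5) = f(2.711875) = 0.096350
  f(a) × f(c) < 0, new interval: [2.682500, 2.711875]
Iteration 6:
  c_6 = (2.682500 + 2.711875)/2 = 2.697188
  f(c_6) = f(2.697188) = -0.167195
  f(a) × f(c) ≥ 0, new interval: [2.697188, 2.711875]

After 6 iteration(s), the approximation is c_6 = 2.697188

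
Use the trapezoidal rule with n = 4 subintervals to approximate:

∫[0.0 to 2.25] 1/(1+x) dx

f(x) = 1/(1+x)
a = 0.0, b = 2.25, n = 4
h = (b - a)/n = 0.562500

Trapezoidal rule: (h/2)[f(x₀) + 2f(x₁) + 2f(x₂) + ... + f(xₙ)]

x_0 = 0.0000, f(x_0) = 1.000000, coefficient = 1
x_1 = 0.5625, f(x_1) = 0.640000, coefficient = 2
x_2 = 1.1250, f(x_2) = 0.470588, coefficient = 2
x_3 = 1.6875, f(x_3) = 0.372093, coefficient = 2
x_4 = 2.2500, f(x_4) = 0.307692, coefficient = 1

I ≈ (0.562500/2) × 4.273055 = 1.201797
Exact value: 1.178655
Error: 0.023142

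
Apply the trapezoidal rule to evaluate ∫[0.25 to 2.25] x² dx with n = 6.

f(x) = x²
a = 0.25, b = 2.25, n = 6
h = (b - a)/n = 0.333333

Trapezoidal rule: (h/2)[f(x₀) + 2f(x₁) + 2f(x₂) + ... + f(xₙ)]

x_0 = 0.2500, f(x_0) = 0.062500, coefficient = 1
x_1 = 0.5833, f(x_1) = 0.340278, coefficient = 2
x_2 = 0.9167, f(x_2) = 0.840278, coefficient = 2
x_3 = 1.2500, f(x_3) = 1.562500, coefficient = 2
x_4 = 1.5833, f(x_4) = 2.506944, coefficient = 2
x_5 = 1.9167, f(x_5) = 3.673611, coefficient = 2
x_6 = 2.2500, f(x_6) = 5.062500, coefficient = 1

I ≈ (0.333333/2) × 22.972222 = 3.828704
Exact value: 3.791667
Error: 0.037037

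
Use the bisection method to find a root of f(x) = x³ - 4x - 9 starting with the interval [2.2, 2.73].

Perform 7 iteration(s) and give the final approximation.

f(x) = x³ - 4x - 9
Initial interval: [2.2, 2.73]

Iteration 1:
  c_1 = (2.200000 + 2.730000)/2 = 2.465000
  f(c_1) = f(2.465000) = -3.882105
  f(a) × f(c) ≥ 0, new interval: [2.465000, 2.730000]
Iteration 2:
  c_2 = (2.465000 + 2.730000)/2 = 2.597500
  f(c_2) = f(2.597500) = -1.864651
  f(a) × f(c) ≥ 0, new interval: [2.597500, 2.730000]
Iteration 3:
  c_3 = (2.597500 + 2.730000)/2 = 2.663750
  f(c_3) = f(2.663750) = -0.754191
  f(a) × f(c) ≥ 0, new interval: [2.663750, 2.730000]
Iteration 4:
  c_4 = (2.663750 + 2.730000)/2 = 2.696875
  f(c_4) = f(2.696875) = -0.172765
  f(a) × f(c) ≥ 0, new interval: [2.696875, 2.730000]
Iteration 5:
  c_5 = (2.696875 + 2.730000)/2 = 2.713438
  f(c_5) = f(2.713438) = 0.124593
  f(a) × f(c) < 0, new interval: [2.696875, 2.713438]
Iteration 6:
  c_6 = (2.696875 + 2.713438)/2 = 2.705156
  f(c_6) = f(2.705156) = -0.024642
  f(a) × f(c) ≥ 0, new interval: [2.705156, 2.713438]
Iteration 7:
  c_7 = (2.705156 + 2.713438)/2 = 2.709297
  f(c_7) = f(2.709297) = 0.049836
  f(a) × f(c) < 0, new interval: [2.705156, 2.709297]

After 7 iteration(s), the approximation is c_7 = 2.709297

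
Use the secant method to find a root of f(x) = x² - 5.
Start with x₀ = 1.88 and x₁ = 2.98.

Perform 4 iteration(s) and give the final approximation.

f(x) = x² - 5
x₀ = 1.88, x₁ = 2.98

Secant formula: x_{n+1} = x_n - f(x_n)(x_n - x_{n-1})/(f(x_n) - f(x_{n-1}))

Iteration 1:
  f(1.880000) = -1.465600
  f(2.980000) = 3.880400
  x_2 = 2.980000 - 3.880400×(2.980000 - 1.880000)/(3.880400 - (-1.465600))
       = 2.181564
Iteration 2:
  f(2.980000) = 3.880400
  f(2.181564) = -0.240779
  x_3 = 2.181564 - (-0.240779)×(2.181564 - 2.980000)/(-0.240779 - 3.880400)
       = 2.228212
Iteration 3:
  f(2.181564) = -0.240779
  f(2.228212) = -0.035070
  x_4 = 2.228212 - (-0.035070)×(2.228212 - 2.181564)/(-0.035070 - (-0.240779))
       = 2.236165
Iteration 4:
  f(2.228212) = -0.035070
  f(2.236165) = 0.000434
  x_5 = 2.236165 - 0.000434×(2.236165 - 2.228212)/(0.000434 - (-0.035070))
       = 2.236068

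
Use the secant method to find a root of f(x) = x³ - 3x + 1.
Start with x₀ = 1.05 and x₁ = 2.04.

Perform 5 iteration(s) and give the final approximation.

f(x) = x³ - 3x + 1
x₀ = 1.05, x₁ = 2.04

Secant formula: x_{n+1} = x_n - f(x_n)(x_n - x_{n-1})/(f(x_n) - f(x_{n-1}))

Iteration 1:
  f(1.050000) = -0.992375
  f(2.040000) = 3.369664
  x_2 = 2.040000 - 3.369664×(2.040000 - 1.050000)/(3.369664 - (-0.992375))
       = 1.275228
Iteration 2:
  f(2.040000) = 3.369664
  f(1.275228) = -0.751901
  x_3 = 1.275228 - (-0.751901)×(1.275228 - 2.040000)/(-0.751901 - 3.369664)
       = 1.414746
Iteration 3:
  f(1.275228) = -0.751901
  f(1.414746) = -0.412616
  x_4 = 1.414746 - (-0.412616)×(1.414746 - 1.275228)/(-0.412616 - (-0.751901))
       = 1.584419
Iteration 4:
  f(1.414746) = -0.412616
  f(1.584419) = 0.224240
  x_5 = 1.584419 - 0.224240×(1.584419 - 1.414746)/(0.224240 - (-0.412616))
       = 1.524676
Iteration 5:
  f(1.584419) = 0.224240
  f(1.524676) = -0.029710
  x_6 = 1.524676 - (-0.029710)×(1.524676 - 1.584419)/(-0.029710 - 0.224240)
       = 1.531665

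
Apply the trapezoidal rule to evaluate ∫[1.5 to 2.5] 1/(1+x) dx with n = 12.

f(x) = 1/(1+x)
a = 1.5, b = 2.5, n = 12
h = (b - a)/n = 0.083333

Trapezoidal rule: (h/2)[f(x₀) + 2f(x₁) + 2f(x₂) + ... + f(xₙ)]

x_0 = 1.5000, f(x_0) = 0.400000, coefficient = 1
x_1 = 1.5833, f(x_1) = 0.387097, coefficient = 2
x_2 = 1.6667, f(x_2) = 0.375000, coefficient = 2
x_3 = 1.7500, f(x_3) = 0.363636, coefficient = 2
x_4 = 1.8333, f(x_4) = 0.352941, coefficient = 2
x_5 = 1.9167, f(x_5) = 0.342857, coefficient = 2
x_6 = 2.0000, f(x_6) = 0.333333, coefficient = 2
x_7 = 2.0833, f(x_7) = 0.324324, coefficient = 2
x_8 = 2.1667, f(x_8) = 0.315789, coefficient = 2
x_9 = 2.2500, f(x_9) = 0.307692, coefficient = 2
x_10 = 2.3333, f(x_10) = 0.300000, coefficient = 2
x_11 = 2.4167, f(x_11) = 0.292683, coefficient = 2
x_12 = 2.5000, f(x_12) = 0.285714, coefficient = 1

I ≈ (0.083333/2) × 8.076422 = 0.336518
Exact value: 0.336472
Error: 0.000045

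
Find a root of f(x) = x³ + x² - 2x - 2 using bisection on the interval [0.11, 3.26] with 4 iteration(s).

f(x) = x³ + x² - 2x - 2
Initial interval: [0.11, 3.26]

Iteration 1:
  c_1 = (0.110000 + 3.260000)/2 = 1.685000
  f(c_1) = f(1.685000) = 2.253319
  f(a) × f(c) < 0, new interval: [0.110000, 1.685000]
Iteration 2:
  c_2 = (0.110000 + 1.685000)/2 = 0.897500
  f(c_2) = f(0.897500) = -2.266552
  f(a) × f(c) ≥ 0, new interval: [0.897500, 1.685000]
Iteration 3:
  c_3 = (0.897500 + 1.685000)/2 = 1.291250
  f(c_3) = f(1.291250) = -0.762238
  f(a) × f(c) ≥ 0, new interval: [1.291250, 1.685000]
Iteration 4:
  c_4 = (1.291250 + 1.685000)/2 = 1.488125
  f(c_4) = f(1.488125) = 0.533743
  f(a) × f(c) < 0, new interval: [1.291250, 1.488125]

After 4 iteration(s), the approximation is c_4 = 1.488125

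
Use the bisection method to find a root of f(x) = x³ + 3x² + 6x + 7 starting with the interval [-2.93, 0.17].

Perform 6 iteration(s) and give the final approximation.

f(x) = x³ + 3x² + 6x + 7
Initial interval: [-2.93, 0.17]

Iteration 1:
  c_1 = (-2.930000 + 0.170000)/2 = -1.380000
  f(c_1) = f(-1.380000) = 1.805128
  f(a) × f(c) < 0, new interval: [-2.930000, -1.380000]
Iteration 2:
  c_2 = (-2.930000 + (-1.380000))/2 = -2.155000
  f(c_2) = f(-2.155000) = -2.005799
  f(a) × f(c) ≥ 0, new interval: [-2.155000, -1.380000]
Iteration 3:
  c_3 = (-2.155000 + (-1.380000))/2 = -1.767500
  f(c_3) = f(-1.767500) = 0.245399
  f(a) × f(c) < 0, new interval: [-2.155000, -1.767500]
Iteration 4:
  c_4 = (-2.155000 + (-1.767500))/2 = -1.961250
  f(c_4) = f(-1.961250) = -0.771947
  f(a) × f(c) ≥ 0, new interval: [-1.961250, -1.767500]
Iteration 5:
  c_5 = (-1.961250 + (-1.767500))/2 = -1.864375
  f(c_5) = f(-1.864375) = -0.238938
  f(a) × f(c) ≥ 0, new interval: [-1.864375, -1.767500]
Iteration 6:
  c_6 = (-1.864375 + (-1.767500))/2 = -1.815937
  f(c_6) = f(-1.815937) = 0.008974
  f(a) × f(c) < 0, new interval: [-1.864375, -1.815937]

After 6 iteration(s), the approximation is c_6 = -1.815937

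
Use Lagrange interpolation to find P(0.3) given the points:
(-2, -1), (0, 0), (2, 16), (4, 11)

Lagrange interpolation formula:
P(x) = Σ yᵢ × Lᵢ(x)
where Lᵢ(x) = Π_{j≠i} (x - xⱼ)/(xᵢ - xⱼ)

L_0(0.3) = (0.3 - 0)/(-2 - 0) × (0.3 - 2)/(-2 - 2) × (0.3 - 4)/(-2 - 4) = -0.039313
L_1(0.3) = (0.3 - (-2))/(0 - (-2)) × (0.3 - 2)/(0 - 2) × (0.3 - 4)/(0 - 4) = 0.904187
L_2(0.3) = (0.3 - (-2))/(2 - (-2)) × (0.3 - 0)/(2 - 0) × (0.3 - 4)/(2 - 4) = 0.159562
L_3(0.3) = (0.3 - (-2))/(4 - (-2)) × (0.3 - 0)/(4 - 0) × (0.3 - 2)/(4 - 2) = -0.024437

P(0.3) = (-1)×L_0(0.3) + 0×L_1(0.3) + 16×L_2(0.3) + 11×L_3(0.3)
P(0.3) = 2.323500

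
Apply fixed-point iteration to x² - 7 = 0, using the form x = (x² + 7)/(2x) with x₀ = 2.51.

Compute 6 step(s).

Equation: x² - 7 = 0
Fixed-point form: x = (x² + 7)/(2x)
x₀ = 2.51

x_1 = g(2.510000) = 2.649422
x_2 = g(2.649422) = 2.645754
x_3 = g(2.645754) = 2.645751
x_4 = g(2.645751) = 2.645751
x_5 = g(2.645751) = 2.645751
x_6 = g(2.645751) = 2.645751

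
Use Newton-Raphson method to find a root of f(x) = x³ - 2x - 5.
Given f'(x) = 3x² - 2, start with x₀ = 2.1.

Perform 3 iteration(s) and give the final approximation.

f(x) = x³ - 2x - 5
f'(x) = 3x² - 2
x₀ = 2.1

Newton-Raphson formula: x_{n+1} = x_n - f(x_n)/f'(x_n)

Iteration 1:
  f(2.100000) = 0.061000
  f'(2.100000) = 11.230000
  x_1 = 2.100000 - 0.061000/11.230000 = 2.094568
Iteration 2:
  f(2.094568) = 0.000186
  f'(2.094568) = 11.161647
  x_2 = 2.094568 - 0.000186/11.161647 = 2.094551
Iteration 3:
  f(2.094551) = 0.000000
  f'(2.094551) = 11.161438
  x_3 = 2.094551 - 0.000000/11.161438 = 2.094551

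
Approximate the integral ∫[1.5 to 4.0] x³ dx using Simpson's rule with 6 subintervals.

f(x) = x³
a = 1.5, b = 4.0, n = 6
h = (b - a)/n = 0.416667

Simpson's rule: (h/3)[f(x₀) + 4f(x₁) + 2f(x₂) + ... + f(xₙ)]

x_0 = 1.5000, f(x_0) = 3.375000, coefficient = 1
x_1 = 1.9167, f(x_1) = 7.041088, coefficient = 4
x_2 = 2.3333, f(x_2) = 12.703704, coefficient = 2
x_3 = 2.7500, f(x_3) = 20.796875, coefficient = 4
x_4 = 3.1667, f(x_4) = 31.754630, coefficient = 2
x_5 = 3.5833, f(x_5) = 46.010995, coefficient = 4
x_6 = 4.0000, f(x_6) = 64.000000, coefficient = 1

I ≈ (0.416667/3) × 451.687500 = 62.734375
Exact value: 62.734375
Error: 0.000000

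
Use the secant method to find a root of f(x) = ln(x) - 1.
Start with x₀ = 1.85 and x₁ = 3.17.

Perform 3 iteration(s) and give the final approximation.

f(x) = ln(x) - 1
x₀ = 1.85, x₁ = 3.17

Secant formula: x_{n+1} = x_n - f(x_n)(x_n - x_{n-1})/(f(x_n) - f(x_{n-1}))

Iteration 1:
  f(1.850000) = -0.384814
  f(3.170000) = 0.153732
  x_2 = 3.170000 - 0.153732×(3.170000 - 1.850000)/(0.153732 - (-0.384814))
       = 2.793197
Iteration 2:
  f(3.170000) = 0.153732
  f(2.793197) = 0.027187
  x_3 = 2.793197 - 0.027187×(2.793197 - 3.170000)/(0.027187 - 0.153732)
       = 2.712245
Iteration 3:
  f(2.793197) = 0.027187
  f(2.712245) = -0.002223
  x_4 = 2.712245 - (-0.002223)×(2.712245 - 2.793197)/(-0.002223 - 0.027187)
       = 2.718365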